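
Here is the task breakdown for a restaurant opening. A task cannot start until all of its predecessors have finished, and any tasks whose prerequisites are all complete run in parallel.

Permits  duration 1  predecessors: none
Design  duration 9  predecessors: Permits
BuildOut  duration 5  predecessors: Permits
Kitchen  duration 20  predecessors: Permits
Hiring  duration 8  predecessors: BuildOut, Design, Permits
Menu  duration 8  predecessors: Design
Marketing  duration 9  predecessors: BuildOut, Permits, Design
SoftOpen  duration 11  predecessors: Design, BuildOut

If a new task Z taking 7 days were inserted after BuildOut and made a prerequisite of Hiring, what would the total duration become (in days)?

21

Originally the restaurant opening takes 21 days.
With Z inserted, Hiring now waits for max(BuildOut, Design, Permits, Z).
New critical path: Permits→Design→SoftOpen = 1+9+11 = 21 ⇒ 21 days.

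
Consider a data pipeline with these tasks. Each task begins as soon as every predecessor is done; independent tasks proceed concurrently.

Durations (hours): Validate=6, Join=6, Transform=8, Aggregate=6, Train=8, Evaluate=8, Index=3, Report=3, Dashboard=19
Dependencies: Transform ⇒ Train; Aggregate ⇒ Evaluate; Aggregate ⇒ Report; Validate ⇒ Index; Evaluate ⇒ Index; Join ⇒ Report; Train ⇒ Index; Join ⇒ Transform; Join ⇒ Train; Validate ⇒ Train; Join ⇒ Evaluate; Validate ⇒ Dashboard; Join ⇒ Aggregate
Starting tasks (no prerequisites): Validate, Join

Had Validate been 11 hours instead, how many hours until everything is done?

30

Critical path before the change: Validate→Dashboard = 6+19 = 25 giving 25 hours.
Validate is on the critical path; changing it to 11 makes that path 30 hours.
That remains the longest chain; total 30 hours.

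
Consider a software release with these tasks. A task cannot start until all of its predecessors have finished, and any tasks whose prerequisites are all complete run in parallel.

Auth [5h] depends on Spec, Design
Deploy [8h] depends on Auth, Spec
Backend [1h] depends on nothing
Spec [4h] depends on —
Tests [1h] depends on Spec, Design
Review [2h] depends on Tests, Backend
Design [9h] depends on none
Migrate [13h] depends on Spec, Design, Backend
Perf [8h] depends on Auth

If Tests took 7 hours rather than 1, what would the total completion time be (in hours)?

Baseline: Design→Auth→Deploy = 9+5+8 = 22 → 22 hours.
The longest path through Tests is only 12 hours, so Tests has float 10.
No other chain overtakes it, so the finish is 22 hours.

22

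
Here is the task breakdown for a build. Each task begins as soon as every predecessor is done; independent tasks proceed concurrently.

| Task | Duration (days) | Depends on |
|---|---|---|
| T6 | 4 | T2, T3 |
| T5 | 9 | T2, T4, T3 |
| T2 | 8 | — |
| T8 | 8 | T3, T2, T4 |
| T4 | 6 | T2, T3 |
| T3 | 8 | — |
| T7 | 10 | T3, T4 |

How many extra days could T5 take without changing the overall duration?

Critical path: T2→T4→T7 = 8+6+10 = 24, so the finish is 24 days.
T5 finishes as early as 23 and must finish by 24.
Slack of T5 = 15 − 14 = 1 day.

1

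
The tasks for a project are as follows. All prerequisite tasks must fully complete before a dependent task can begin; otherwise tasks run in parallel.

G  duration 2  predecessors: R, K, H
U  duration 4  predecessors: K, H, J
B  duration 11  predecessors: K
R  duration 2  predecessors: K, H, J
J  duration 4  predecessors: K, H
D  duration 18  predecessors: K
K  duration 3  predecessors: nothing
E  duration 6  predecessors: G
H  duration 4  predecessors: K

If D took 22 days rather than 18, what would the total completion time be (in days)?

The binding path is K→D = 3+18 = 21; finish at 21 days.
D is on the critical path; changing it to 22 makes that path 25 days.
No other chain overtakes it, so the finish is 25 days.

25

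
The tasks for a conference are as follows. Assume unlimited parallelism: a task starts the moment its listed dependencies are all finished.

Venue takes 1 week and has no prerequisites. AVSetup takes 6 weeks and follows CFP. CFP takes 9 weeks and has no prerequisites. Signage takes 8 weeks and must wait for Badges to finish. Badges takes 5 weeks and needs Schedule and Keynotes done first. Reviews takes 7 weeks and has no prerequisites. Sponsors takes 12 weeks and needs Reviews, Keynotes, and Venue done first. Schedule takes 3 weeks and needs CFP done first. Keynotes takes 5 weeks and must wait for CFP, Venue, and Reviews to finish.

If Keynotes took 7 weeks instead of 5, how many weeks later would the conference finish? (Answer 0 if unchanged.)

2

As given, the longest chain is CFP→Keynotes→Badges→Signage = 9+5+5+8 = 27, so the finish is 27 weeks.
Since Keynotes is critical, the +2 change carries straight to that chain (now 29 weeks).
That remains the longest chain; total 29 weeks.
Change in finish: 29 − 27 = +2 weeks.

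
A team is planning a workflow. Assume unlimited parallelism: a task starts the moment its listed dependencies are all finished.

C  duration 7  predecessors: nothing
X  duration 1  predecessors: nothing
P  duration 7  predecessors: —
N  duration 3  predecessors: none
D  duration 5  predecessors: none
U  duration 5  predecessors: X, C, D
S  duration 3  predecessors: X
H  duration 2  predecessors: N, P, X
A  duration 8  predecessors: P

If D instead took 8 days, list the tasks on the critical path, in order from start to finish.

P, A

Baseline: P→A = 7+8 = 15 → 15 days.
The longest path through D is only 10 days, so D has float 5.
No other chain overtakes it, so the finish is 15 days.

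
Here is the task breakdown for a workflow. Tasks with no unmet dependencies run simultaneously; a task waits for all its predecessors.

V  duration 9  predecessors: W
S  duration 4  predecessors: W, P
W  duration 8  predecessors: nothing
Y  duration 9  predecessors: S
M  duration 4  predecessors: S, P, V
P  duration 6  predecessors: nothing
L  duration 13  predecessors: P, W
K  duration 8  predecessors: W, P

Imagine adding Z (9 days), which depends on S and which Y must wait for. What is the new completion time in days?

30

Originally the schedule takes 21 days.
With Z inserted, Y now waits for max(S, Z).
New critical path: W→S→Z→Y = 8+4+9+9 = 30 ⇒ 30 days.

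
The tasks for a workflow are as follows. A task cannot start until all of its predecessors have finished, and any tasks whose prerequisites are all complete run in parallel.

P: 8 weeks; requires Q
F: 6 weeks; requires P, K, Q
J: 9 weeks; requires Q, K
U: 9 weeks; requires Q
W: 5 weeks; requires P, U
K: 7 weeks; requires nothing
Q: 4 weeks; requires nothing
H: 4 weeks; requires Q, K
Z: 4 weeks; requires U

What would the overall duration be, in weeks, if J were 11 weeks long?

The binding path is Q→P→F = 4+8+6 = 18; finish at 18 weeks.
J is off the critical path — its longest chain is 16 weeks, giving 2 of slack.
The binding chain switches to K→J = 7+11 = 18; finish 18 weeks.

18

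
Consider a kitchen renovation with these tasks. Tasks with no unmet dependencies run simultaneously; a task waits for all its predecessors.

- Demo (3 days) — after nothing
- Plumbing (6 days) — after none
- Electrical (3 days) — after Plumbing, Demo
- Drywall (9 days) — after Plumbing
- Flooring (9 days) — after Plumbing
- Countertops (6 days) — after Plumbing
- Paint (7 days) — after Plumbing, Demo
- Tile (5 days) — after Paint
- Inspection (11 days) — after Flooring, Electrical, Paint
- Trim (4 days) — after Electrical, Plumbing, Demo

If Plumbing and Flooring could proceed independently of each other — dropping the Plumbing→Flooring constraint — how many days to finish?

With the dependency in place, Plumbing→Flooring→Inspection = 6+9+11 = 26 sets the finish at 26 days.
Without Plumbing→Flooring, Flooring's earliest start moves from 6 to 0.
After: Plumbing→Paint→Inspection = 6+7+11 = 24 → 24 days.

24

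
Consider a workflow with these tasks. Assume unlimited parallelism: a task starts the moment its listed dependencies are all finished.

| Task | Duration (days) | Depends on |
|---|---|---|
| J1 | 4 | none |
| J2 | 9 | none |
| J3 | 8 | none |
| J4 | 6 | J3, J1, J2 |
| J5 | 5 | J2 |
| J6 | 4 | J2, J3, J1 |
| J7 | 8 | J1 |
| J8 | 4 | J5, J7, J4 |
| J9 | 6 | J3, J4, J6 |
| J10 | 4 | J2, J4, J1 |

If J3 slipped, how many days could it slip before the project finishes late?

1

The longest chain is J2→J4→J9 = 9+6+6 = 21; overall finish 21 days.
The longest chain containing J3 totals 20 days.
So J3 can slip 9 − 8 = 1 day.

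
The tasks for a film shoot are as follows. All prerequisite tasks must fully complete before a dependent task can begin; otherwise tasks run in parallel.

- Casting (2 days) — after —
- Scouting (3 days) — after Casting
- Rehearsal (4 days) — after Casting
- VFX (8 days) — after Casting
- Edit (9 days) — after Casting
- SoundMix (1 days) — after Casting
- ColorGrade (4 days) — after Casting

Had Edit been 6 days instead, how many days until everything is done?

Actual critical path: Casting→Edit = 2+9 = 11 ⇒ 11 days.
Edit lies on that path, so at 6 days the path becomes 8 days.
Now Casting→VFX = 2+8 = 10 is longest, so the finish becomes 10 days.

10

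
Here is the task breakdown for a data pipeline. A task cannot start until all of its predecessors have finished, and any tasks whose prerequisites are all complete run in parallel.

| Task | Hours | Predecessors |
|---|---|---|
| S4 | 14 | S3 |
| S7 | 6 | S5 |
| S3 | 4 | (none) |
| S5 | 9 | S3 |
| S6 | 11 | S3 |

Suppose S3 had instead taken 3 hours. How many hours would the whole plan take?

The binding path is S3→S5→S7 = 4+9+6 = 19; finish at 19 hours.
S3 lies on that path, so at 3 hours the path becomes 18 hours.
No other chain overtakes it, so the finish is 18 hours.

18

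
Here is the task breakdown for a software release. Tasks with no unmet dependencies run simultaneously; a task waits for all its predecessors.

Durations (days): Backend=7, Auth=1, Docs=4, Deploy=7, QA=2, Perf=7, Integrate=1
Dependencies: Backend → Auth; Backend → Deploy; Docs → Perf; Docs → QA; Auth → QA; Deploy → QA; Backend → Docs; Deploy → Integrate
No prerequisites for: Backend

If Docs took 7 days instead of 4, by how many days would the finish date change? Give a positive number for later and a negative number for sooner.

3

The binding path is Backend→Docs→Perf = 7+4+7 = 18; finish at 18 days.
Docs is on the critical path; changing it to 7 makes that path 21 days.
The critical path is still Backend→Docs→Perf; finish is now 21 days.
Change in finish: 21 − 18 = +3 days.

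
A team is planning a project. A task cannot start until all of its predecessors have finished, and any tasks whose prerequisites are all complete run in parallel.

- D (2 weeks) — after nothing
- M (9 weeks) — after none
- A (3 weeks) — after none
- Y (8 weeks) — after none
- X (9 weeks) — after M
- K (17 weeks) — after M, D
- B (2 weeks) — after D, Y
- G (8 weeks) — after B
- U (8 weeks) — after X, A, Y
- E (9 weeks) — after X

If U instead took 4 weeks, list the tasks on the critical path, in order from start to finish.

As given, the longest chain is M→X→E = 9+9+9 = 27, so the finish is 27 weeks.
The longest path through U is only 26 weeks, so U has float 1.
No other chain overtakes it, so the finish is 27 weeks.

M, X, E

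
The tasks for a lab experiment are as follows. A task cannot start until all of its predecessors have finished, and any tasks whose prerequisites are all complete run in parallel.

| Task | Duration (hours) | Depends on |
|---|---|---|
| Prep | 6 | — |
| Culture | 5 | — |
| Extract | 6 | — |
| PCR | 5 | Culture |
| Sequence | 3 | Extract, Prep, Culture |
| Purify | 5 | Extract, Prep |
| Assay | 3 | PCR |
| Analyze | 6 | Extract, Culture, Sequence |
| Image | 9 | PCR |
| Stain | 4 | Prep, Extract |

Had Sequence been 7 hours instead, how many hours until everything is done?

The binding path is Culture→PCR→Image = 5+5+9 = 19; finish at 19 hours.
The longest path through Sequence is only 15 hours, so Sequence has float 4.
Now Prep→Sequence→Analyze = 6+7+6 = 19 is longest, so the finish becomes 19 hours.

19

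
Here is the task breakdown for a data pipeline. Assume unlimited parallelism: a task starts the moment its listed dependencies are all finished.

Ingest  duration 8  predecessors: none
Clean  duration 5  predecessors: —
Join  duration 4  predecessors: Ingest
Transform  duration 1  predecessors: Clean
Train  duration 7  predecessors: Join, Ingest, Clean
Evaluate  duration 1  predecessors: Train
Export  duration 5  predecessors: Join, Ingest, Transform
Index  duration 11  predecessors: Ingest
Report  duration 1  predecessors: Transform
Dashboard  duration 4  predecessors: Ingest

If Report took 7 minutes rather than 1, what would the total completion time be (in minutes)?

20

Actual critical path: Ingest→Join→Train→Evaluate = 8+4+7+1 = 20 ⇒ 20 minutes.
Report is off the critical path — its longest chain is 7 minutes, giving 13 of slack.
No other chain overtakes it, so the finish is 20 minutes.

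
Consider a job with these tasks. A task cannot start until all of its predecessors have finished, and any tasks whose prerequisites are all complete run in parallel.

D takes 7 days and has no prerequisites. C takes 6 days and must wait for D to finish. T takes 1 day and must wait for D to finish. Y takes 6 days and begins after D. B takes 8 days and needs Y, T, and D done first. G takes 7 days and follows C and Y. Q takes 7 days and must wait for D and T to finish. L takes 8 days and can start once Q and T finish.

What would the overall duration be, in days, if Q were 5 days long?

21

Baseline: D→T→Q→L = 7+1+7+8 = 23 → 23 days.
Since Q is critical, the -2 change carries straight to that chain (now 21 days).
That remains the longest chain; total 21 days.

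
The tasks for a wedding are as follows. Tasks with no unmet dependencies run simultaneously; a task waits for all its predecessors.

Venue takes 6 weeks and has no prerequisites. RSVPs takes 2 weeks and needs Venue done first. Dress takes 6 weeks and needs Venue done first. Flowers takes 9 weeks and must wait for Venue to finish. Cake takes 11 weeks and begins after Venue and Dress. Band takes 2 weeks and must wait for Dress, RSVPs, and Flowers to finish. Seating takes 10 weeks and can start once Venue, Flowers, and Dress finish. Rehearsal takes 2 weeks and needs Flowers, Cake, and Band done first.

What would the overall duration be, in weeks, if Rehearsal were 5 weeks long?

Actual critical path: Venue→Dress→Cake→Rehearsal = 6+6+11+2 = 25 ⇒ 25 weeks.
Rehearsal lies on that path, so at 5 weeks the path becomes 28 weeks.
That remains the longest chain; total 28 weeks.

28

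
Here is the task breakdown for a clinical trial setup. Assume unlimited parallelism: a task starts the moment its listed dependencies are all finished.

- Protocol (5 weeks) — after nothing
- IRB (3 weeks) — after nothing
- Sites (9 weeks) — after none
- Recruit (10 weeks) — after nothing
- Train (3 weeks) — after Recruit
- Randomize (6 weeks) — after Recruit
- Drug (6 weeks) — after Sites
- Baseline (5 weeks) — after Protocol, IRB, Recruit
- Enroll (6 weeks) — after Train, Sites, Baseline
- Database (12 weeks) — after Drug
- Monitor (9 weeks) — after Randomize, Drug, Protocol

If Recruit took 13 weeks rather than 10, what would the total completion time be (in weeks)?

28

Baseline: Sites→Drug→Database = 9+6+12 = 27 → 27 weeks.
The longest path through Recruit is only 25 weeks, so Recruit has float 2.
New critical path: Recruit→Randomize→Monitor = 13+6+9 = 28 ⇒ 28 weeks.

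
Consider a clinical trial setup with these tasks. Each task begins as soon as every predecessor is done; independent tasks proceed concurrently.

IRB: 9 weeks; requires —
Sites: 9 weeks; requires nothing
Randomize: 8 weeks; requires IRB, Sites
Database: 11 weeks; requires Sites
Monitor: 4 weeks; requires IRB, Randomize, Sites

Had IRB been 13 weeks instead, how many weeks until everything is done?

25

Baseline: IRB→Randomize→Monitor = 9+8+4 = 21 → 21 weeks.
IRB lies on that path, so at 13 weeks the path becomes 25 weeks.
That remains the longest chain; total 25 weeks.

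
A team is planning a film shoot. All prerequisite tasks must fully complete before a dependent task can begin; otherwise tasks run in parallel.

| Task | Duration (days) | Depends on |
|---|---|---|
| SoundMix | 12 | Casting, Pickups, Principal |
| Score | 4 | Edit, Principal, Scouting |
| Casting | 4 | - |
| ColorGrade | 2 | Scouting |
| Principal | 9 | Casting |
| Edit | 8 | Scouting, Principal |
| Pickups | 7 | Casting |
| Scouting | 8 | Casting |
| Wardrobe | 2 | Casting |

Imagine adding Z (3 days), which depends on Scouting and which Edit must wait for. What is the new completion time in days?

Originally the film shoot takes 25 days.
With Z inserted, Edit now waits for max(Scouting, Principal, Z).
New critical path: Casting→Scouting→Z→Edit→Score = 4+8+3+8+4 = 27 ⇒ 27 days.

27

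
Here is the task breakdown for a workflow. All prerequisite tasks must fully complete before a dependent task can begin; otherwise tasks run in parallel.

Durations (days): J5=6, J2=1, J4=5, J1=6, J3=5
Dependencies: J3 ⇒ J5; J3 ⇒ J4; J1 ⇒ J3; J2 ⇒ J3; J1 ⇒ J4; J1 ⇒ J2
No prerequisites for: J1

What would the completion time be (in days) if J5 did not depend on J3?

Before: longest chain J1→J2→J3→J5 = 6+1+5+6 = 18, finish 18.
Without J3→J5, J5's earliest start moves from 12 to 0.
New critical path: J1→J2→J3→J4 = 6+1+5+5 = 17 ⇒ 17 days.

17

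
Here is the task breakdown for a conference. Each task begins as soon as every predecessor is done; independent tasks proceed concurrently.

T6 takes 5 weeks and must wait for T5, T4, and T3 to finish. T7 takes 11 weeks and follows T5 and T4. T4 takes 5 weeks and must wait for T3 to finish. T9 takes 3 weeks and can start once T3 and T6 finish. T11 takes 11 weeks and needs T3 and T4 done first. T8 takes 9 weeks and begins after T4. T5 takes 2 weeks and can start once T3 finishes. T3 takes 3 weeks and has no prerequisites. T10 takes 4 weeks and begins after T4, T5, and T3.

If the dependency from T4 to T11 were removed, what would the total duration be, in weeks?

19

Original critical path: T3→T4→T7 = 3+5+11 = 19 ⇒ 19 weeks.
Without T4→T11, T11's earliest start moves from 8 to 3.
New critical path: T3→T4→T7 = 3+5+11 = 19 ⇒ 19 weeks.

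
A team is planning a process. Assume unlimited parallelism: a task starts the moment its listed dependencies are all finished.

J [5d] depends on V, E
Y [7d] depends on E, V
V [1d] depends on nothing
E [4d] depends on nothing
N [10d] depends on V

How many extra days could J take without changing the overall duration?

2

E→Y = 4+7 = 11 sets the makespan at 11 days.
The longest chain containing J totals 9 days.
So J can slip 11 − 9 = 2 days.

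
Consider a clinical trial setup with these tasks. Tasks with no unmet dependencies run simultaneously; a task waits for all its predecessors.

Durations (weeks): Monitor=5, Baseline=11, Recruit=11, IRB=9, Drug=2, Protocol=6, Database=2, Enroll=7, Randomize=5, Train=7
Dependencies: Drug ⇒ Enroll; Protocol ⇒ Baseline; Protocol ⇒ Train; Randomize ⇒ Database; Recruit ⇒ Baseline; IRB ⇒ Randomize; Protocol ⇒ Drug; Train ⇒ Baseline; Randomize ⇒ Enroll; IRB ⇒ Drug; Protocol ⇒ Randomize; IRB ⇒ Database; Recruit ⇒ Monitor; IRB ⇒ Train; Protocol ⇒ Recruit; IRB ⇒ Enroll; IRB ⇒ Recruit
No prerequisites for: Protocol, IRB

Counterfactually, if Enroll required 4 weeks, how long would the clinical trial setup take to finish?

Critical path before the change: IRB→Recruit→Baseline = 9+11+11 = 31 giving 31 weeks.
The longest path through Enroll is only 21 weeks, so Enroll has float 10.
No other chain overtakes it, so the finish is 31 weeks.

31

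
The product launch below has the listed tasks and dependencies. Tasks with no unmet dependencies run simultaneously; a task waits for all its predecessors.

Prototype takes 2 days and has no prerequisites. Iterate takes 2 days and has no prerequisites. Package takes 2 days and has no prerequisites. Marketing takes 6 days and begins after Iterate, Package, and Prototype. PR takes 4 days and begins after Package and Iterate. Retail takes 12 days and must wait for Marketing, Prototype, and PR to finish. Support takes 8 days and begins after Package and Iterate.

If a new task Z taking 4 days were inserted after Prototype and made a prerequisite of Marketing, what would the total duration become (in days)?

Originally the job takes 20 days.
With Z inserted, Marketing now waits for max(Iterate, Package, Prototype, Z).
New critical path: Prototype→Z→Marketing→Retail = 2+4+6+12 = 24 ⇒ 24 days.

24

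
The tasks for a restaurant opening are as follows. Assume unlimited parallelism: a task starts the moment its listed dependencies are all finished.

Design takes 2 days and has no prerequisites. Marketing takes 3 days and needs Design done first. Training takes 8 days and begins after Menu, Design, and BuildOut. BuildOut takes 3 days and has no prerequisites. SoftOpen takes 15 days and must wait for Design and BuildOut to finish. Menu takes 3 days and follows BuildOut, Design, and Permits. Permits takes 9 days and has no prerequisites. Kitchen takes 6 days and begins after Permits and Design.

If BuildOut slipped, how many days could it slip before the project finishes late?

2

Critical path: Permits→Menu→Training = 9+3+8 = 20, so the finish is 20 days.
Longest path through BuildOut: 18 days (earliest finish 3, latest finish 5).
Slack of BuildOut = 2 − 0 = 2 days.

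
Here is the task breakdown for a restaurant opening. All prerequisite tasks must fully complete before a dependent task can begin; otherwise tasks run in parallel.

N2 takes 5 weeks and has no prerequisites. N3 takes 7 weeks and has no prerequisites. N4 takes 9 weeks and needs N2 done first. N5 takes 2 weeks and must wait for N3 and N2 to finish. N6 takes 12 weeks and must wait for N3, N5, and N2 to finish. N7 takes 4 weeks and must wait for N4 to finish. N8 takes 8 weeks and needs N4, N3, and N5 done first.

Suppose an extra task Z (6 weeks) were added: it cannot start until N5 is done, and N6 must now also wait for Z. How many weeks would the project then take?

Originally the project takes 22 weeks.
With Z inserted, N6 now waits for max(N3, N5, N2, Z).
New critical path: N3→N5→Z→N6 = 7+2+6+12 = 27 ⇒ 27 weeks.

27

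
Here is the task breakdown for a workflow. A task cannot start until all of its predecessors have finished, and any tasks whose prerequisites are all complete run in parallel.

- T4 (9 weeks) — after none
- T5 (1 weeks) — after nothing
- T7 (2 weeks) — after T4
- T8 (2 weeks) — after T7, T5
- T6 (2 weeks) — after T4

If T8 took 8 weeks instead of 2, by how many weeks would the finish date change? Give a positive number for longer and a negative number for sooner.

The binding path is T4→T7→T8 = 9+2+2 = 13; finish at 13 weeks.
T8 lies on that path, so at 8 weeks the path becomes 19 weeks.
The critical path is still T4→T7→T8; finish is now 19 weeks.
Change in finish: 19 − 13 = +6 weeks.

6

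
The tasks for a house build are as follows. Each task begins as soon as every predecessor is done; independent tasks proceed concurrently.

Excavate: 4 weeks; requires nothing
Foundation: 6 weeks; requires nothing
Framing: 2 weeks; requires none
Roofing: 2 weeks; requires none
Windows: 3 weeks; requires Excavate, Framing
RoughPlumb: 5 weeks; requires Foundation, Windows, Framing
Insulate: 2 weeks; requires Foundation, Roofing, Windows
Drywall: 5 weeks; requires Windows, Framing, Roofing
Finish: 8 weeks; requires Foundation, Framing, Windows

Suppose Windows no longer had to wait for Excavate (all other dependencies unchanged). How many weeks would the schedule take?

With the dependency in place, Excavate→Windows→Finish = 4+3+8 = 15 sets the finish at 15 weeks.
Without Excavate→Windows, Windows's earliest start moves from 4 to 2.
New critical path: Foundation→Finish = 6+8 = 14 ⇒ 14 weeks.

14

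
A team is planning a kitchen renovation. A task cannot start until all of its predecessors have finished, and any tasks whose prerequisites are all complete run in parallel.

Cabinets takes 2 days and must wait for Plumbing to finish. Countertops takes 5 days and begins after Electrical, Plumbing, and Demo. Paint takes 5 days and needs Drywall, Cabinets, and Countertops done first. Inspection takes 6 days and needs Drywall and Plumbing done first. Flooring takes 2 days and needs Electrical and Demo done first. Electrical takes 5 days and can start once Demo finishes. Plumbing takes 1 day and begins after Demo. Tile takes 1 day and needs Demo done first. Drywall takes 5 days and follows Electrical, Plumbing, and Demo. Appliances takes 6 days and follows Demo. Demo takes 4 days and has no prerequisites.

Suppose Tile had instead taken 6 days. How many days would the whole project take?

20

Baseline: Demo→Electrical→Drywall→Inspection = 4+5+5+6 = 20 → 20 days.
Tile has 15 days of float (longest path through it is 5).
That remains the longest chain; total 20 days.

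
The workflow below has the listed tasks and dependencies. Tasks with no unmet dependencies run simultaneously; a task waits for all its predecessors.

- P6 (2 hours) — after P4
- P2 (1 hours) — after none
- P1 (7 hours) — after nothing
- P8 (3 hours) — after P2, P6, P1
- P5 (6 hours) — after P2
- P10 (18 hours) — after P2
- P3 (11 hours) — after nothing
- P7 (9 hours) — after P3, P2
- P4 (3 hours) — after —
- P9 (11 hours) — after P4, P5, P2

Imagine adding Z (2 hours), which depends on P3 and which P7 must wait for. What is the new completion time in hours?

Originally the job takes 20 hours.
With Z inserted, P7 now waits for max(P3, P2, Z).
New critical path: P3→Z→P7 = 11+2+9 = 22 ⇒ 22 hours.

22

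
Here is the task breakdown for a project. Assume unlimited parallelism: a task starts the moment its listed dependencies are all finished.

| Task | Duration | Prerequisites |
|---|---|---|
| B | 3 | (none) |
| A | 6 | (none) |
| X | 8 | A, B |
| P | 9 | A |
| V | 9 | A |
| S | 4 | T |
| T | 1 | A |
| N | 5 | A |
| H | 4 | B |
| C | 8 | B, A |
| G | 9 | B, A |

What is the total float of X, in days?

The longest chain is A→G = 6+9 = 15; overall finish 15 days.
Longest path through X: 14 days (earliest finish 14, latest finish 15).
Slack of X = 7 − 6 = 1 day.

1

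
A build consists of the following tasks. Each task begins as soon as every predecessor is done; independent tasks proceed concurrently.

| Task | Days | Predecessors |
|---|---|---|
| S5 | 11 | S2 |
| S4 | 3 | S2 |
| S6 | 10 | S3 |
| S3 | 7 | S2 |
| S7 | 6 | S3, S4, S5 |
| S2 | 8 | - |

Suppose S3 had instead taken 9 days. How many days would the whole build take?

Actual critical path: S2→S3→S6 = 8+7+10 = 25 ⇒ 25 days.
S3 lies on that path, so at 9 days the path becomes 27 days.
That remains the longest chain; total 27 days.

27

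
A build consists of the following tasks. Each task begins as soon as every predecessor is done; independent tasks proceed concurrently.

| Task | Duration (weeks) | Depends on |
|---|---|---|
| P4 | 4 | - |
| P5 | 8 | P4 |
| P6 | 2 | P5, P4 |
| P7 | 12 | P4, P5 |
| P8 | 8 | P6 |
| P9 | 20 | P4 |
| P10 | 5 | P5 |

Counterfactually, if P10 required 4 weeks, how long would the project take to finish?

Actual critical path: P4→P5→P7 = 4+8+12 = 24 ⇒ 24 weeks.
P10 has 7 weeks of float (longest path through it is 17).
The critical path is still P4→P5→P7; finish is now 24 weeks.

24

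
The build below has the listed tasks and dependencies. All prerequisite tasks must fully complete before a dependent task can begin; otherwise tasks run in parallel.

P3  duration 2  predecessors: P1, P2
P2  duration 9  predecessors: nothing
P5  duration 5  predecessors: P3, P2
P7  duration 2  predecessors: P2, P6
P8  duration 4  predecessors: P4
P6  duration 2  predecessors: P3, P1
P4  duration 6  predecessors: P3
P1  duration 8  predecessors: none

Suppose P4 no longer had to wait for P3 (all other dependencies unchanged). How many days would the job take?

Original critical path: P2→P3→P4→P8 = 9+2+6+4 = 21 ⇒ 21 days.
Without P3→P4, P4's earliest start moves from 11 to 0.
The longest chain is now P2→P3→P5 = 9+2+5 = 16, so the job takes 16 days.

16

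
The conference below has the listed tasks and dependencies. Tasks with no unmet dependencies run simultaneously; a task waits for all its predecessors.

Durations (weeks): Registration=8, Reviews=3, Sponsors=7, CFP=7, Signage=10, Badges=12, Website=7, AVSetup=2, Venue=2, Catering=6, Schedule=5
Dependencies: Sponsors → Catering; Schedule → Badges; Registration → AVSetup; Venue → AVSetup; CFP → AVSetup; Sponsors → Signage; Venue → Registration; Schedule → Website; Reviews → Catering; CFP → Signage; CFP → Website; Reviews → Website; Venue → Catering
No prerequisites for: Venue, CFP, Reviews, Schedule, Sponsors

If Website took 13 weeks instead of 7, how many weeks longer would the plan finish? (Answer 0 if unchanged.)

The binding path is CFP→Signage = 7+10 = 17; finish at 17 weeks.
The longest path through Website is only 14 weeks, so Website has float 3.
The binding chain switches to CFP→Website = 7+13 = 20; finish 20 weeks.
Change in finish: 20 − 17 = +3 weeks.

3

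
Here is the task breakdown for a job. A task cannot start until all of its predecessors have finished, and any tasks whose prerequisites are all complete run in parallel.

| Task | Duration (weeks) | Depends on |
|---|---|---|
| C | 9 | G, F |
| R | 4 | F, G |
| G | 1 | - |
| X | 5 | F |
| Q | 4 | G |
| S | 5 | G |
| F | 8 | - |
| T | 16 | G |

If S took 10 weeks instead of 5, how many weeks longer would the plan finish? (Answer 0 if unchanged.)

0

Baseline: F→C = 8+9 = 17 → 17 weeks.
The longest path through S is only 6 weeks, so S has float 11.
That remains the longest chain; total 17 weeks.
Change in finish: 17 − 17 = +0 weeks.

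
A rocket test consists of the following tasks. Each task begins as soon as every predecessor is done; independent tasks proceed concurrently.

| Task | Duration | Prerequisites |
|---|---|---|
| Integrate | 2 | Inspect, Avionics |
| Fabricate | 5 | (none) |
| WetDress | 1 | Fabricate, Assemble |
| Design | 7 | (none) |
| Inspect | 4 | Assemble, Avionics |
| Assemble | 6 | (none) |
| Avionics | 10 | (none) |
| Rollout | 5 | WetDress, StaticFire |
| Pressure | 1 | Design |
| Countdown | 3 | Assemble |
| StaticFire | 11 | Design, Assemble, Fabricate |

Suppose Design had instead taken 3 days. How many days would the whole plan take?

Actual critical path: Design→StaticFire→Rollout = 7+11+5 = 23 ⇒ 23 days.
Since Design is critical, the -4 change carries straight to that chain (now 19 days).
Now Assemble→StaticFire→Rollout = 6+11+5 = 22 is longest, so the finish becomes 22 days.

22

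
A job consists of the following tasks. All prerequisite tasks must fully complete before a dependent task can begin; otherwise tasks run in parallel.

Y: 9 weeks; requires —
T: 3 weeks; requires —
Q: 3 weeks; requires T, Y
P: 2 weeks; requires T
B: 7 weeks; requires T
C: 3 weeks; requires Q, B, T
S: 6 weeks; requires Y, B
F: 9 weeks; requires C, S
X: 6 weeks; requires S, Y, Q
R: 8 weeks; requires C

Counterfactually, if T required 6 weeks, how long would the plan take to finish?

Actual critical path: T→B→S→F = 3+7+6+9 = 25 ⇒ 25 weeks.
T lies on that path, so at 6 weeks the path becomes 28 weeks.
That remains the longest chain; total 28 weeks.

28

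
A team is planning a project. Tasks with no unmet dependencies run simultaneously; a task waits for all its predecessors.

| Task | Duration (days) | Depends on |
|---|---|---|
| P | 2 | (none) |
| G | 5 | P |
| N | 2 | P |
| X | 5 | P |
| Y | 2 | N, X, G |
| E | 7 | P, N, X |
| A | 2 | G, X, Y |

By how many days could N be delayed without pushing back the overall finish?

Critical path: P→X→E = 2+5+7 = 14, so the finish is 14 days.
N finishes as early as 4 and must finish by 7.
Float = 14 − 11 = 3.

3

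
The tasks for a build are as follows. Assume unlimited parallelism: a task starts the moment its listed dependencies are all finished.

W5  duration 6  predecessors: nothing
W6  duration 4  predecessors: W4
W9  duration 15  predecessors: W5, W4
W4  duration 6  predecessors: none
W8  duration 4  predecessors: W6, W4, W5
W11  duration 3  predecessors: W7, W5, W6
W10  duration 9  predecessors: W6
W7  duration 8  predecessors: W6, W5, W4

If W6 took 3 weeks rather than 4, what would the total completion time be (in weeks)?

21

The binding path is W4→W6→W7→W11 = 6+4+8+3 = 21; finish at 21 weeks.
W6 is on the critical path; changing it to 3 makes that path 20 weeks.
The binding chain switches to W4→W9 = 6+15 = 21; finish 21 weeks.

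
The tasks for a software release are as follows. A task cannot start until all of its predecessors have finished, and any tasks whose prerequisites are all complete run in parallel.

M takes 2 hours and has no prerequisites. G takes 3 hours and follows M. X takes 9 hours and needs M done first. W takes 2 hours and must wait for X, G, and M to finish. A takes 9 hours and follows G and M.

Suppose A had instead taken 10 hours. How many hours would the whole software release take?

Baseline: M→G→A = 2+3+9 = 14 → 14 hours.
Since A is critical, the +1 change carries straight to that chain (now 15 hours).
That remains the longest chain; total 15 hours.

15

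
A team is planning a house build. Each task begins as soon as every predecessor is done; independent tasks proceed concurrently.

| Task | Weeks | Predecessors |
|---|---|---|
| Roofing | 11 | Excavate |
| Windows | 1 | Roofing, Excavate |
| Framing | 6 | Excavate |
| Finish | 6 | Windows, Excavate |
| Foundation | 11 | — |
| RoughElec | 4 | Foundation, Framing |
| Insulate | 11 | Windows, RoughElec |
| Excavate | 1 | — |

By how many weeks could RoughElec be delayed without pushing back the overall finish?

0

Critical path: Foundation→RoughElec→Insulate = 11+4+11 = 26, so the finish is 26 weeks.
RoughElec finishes as early as 15 and must finish by 15.
So RoughElec can slip 15 − 15 = 0 weeks.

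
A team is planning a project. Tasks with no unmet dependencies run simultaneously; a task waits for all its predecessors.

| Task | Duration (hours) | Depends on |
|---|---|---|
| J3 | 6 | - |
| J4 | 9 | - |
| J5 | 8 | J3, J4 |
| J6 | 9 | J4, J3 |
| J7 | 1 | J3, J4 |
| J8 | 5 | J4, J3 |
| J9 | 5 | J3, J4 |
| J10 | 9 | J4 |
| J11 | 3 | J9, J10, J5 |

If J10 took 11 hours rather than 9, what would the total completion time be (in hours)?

The binding path is J4→J10→J11 = 9+9+3 = 21; finish at 21 hours.
J10 lies on that path, so at 11 hours the path becomes 23 hours.
The critical path is still J4→J10→J11; finish is now 23 hours.

23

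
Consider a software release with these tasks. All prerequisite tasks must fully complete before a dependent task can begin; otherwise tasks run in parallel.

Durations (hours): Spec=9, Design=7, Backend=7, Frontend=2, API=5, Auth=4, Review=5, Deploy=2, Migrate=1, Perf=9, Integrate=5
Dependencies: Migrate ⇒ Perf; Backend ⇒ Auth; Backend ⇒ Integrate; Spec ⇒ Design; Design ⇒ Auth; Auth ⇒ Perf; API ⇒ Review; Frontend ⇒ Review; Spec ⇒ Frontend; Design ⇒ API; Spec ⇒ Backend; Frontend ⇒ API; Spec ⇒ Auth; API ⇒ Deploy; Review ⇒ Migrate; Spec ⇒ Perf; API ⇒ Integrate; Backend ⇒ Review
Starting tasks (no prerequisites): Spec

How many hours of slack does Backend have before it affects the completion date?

5

Spec→Design→API→Review→Migrate→Perf = 9+7+5+5+1+9 = 36 sets the makespan at 36 hours.
The longest chain containing Backend totals 31 hours.
Float = 36 − 31 = 5.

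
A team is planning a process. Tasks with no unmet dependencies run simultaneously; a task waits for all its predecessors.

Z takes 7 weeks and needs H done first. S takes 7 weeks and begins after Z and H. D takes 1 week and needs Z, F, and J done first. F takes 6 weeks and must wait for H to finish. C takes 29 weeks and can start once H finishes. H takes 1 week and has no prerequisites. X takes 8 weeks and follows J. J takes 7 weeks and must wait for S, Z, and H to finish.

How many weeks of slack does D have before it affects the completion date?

7

Critical path: H→Z→S→J→X = 1+7+7+7+8 = 30, so the finish is 30 weeks.
Longest path through D: 23 weeks (earliest finish 23, latest finish 30).
Float = 30 − 23 = 7.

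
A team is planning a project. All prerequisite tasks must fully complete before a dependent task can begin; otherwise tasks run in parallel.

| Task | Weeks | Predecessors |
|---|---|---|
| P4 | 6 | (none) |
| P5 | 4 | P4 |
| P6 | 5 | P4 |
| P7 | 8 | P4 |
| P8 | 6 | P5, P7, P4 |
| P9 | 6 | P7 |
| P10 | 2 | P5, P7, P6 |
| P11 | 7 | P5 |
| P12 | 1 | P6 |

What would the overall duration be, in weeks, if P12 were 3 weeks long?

20

Baseline: P4→P7→P8 = 6+8+6 = 20 → 20 weeks.
P12 is off the critical path — its longest chain is 12 weeks, giving 8 of slack.
That remains the longest chain; total 20 weeks.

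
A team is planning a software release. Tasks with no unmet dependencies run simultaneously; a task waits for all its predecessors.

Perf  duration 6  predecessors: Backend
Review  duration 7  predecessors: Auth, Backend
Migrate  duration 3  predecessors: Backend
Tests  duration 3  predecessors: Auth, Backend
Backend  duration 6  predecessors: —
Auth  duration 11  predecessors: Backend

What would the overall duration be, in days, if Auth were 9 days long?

As given, the longest chain is Backend→Auth→Review = 6+11+7 = 24, so the finish is 24 days.
Since Auth is critical, the -2 change carries straight to that chain (now 22 days).
No other chain overtakes it, so the finish is 22 days.

22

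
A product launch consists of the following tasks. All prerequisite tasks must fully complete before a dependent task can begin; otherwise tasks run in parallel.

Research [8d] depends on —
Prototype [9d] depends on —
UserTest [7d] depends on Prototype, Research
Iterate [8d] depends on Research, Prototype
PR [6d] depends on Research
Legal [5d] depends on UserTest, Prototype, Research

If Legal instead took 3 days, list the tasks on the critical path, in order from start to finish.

As given, the longest chain is Prototype→UserTest→Legal = 9+7+5 = 21, so the finish is 21 days.
Legal is on the critical path; changing it to 3 makes that path 19 days.
That remains the longest chain; total 19 days.

Prototype, UserTest, Legal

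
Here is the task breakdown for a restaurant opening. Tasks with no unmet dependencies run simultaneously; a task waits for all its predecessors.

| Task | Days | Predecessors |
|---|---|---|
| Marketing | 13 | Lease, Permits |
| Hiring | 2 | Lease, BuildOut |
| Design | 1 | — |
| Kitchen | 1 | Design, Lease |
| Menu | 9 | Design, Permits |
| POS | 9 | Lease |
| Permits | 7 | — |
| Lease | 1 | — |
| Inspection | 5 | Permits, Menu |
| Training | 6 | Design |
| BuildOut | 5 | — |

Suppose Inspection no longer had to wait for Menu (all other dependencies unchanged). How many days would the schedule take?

20

Original critical path: Permits→Menu→Inspection = 7+9+5 = 21 ⇒ 21 days.
Without Menu→Inspection, Inspection's earliest start moves from 16 to 7.
After: Permits→Marketing = 7+13 = 20 → 20 days.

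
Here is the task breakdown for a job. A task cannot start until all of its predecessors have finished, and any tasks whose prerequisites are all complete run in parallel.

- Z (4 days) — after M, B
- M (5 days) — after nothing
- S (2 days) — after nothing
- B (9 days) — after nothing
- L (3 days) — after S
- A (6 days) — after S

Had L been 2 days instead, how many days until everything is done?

Critical path before the change: B→Z = 9+4 = 13 giving 13 days.
L has 8 days of float (longest path through it is 5).
No other chain overtakes it, so the finish is 13 days.

13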